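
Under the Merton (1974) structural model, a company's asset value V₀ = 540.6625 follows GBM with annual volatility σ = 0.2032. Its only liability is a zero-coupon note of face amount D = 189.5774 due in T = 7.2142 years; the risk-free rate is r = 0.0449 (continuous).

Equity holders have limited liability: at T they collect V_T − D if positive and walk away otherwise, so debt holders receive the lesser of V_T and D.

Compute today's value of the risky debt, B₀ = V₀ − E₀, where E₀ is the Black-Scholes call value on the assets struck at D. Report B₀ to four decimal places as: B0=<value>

B0=136.8465

d₁ = [ln(V₀/D) + (r + σ²/2)T] / (σ√T)
   = [ln(540.6625/189.5774) + (0.0449 + 0.5·0.2032²)·7.2142] / (0.2032·√7.2142)
   = [1.047998 + 0.472856] / 0.545780 = 2.786568
d₂ = d₁ − σ√T = 2.786568 − 0.545780 = 2.240787
N(d₁) = 0.997337,  N(d₂) = 0.987480,  e^(−rT) = 0.723310
E₀ = V₀·N(d₁) − D·e^(−rT)·N(d₂)
   = 540.6625·0.997337 − 189.5774·0.723310·0.987480 = 403.816029
B₀ = V₀ − E₀ = 540.6625 − 403.816029 = 136.846471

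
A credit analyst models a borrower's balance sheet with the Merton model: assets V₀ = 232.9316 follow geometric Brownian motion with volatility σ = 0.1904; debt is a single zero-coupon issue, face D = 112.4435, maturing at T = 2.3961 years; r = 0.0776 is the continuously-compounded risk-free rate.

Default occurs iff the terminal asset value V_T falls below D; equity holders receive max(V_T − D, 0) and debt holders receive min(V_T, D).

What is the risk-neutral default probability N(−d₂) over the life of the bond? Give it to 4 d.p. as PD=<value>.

PD=0.0016

d₁ = [ln(V₀/D) + (r + σ²/2)T] / (σ√T)
   = [ln(232.9316/112.4435) + (0.0776 + 0.5·0.1904²)·2.3961] / (0.1904·√2.3961)
   = [0.728294 + 0.229369] / 0.294727 = 3.249327
d₂ = d₁ − σ√T = 3.249327 − 0.294727 = 2.954600
risk-neutral PD = N(−d₂) = N(-2.954600) = 0.001565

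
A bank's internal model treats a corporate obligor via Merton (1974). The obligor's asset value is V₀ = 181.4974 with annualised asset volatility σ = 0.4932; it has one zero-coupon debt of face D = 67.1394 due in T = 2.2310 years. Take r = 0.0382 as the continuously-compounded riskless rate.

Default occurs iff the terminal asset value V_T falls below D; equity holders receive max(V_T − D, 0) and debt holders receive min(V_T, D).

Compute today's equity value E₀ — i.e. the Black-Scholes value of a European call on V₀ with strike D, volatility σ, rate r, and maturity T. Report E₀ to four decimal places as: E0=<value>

d₁ = [ln(V₀/D) + (r + σ²/2)T] / (σ√T)
   = [ln(181.4974/67.1394) + (0.0382 + 0.5·0.4932²)·2.2310] / (0.4932·√2.2310)
   = [0.994470 + 0.356565] / 0.736670 = 1.833977
d₂ = d₁ − σ√T = 1.833977 − 0.736670 = 1.097308
N(d₁) = 0.966671,  N(d₂) = 0.863747,  e^(−rT) = 0.918306
E₀ = V₀·N(d₁) − D·e^(−rT)·N(d₂)
   = 181.4974·0.966671 − 67.1394·0.918306·0.863747 = 122.194438

E0=122.1944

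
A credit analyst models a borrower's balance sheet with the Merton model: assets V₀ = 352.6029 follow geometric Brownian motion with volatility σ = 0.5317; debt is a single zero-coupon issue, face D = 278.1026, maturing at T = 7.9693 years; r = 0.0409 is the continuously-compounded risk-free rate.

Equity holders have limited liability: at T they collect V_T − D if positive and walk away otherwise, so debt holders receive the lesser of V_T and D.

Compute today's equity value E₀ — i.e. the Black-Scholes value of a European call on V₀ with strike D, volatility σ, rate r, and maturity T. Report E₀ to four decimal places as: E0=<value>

E0=235.7039

d₁ = [ln(V₀/D) + (r + σ²/2)T] / (σ√T)
   = [ln(352.6029/278.1026) + (0.0409 + 0.5·0.5317²)·7.9693] / (0.5317·√7.9693)
   = [0.237352 + 1.452424] / 1.500986 = 1.125778
d₂ = d₁ − σ√T = 1.125778 − 1.500986 = -0.375209
N(d₁) = 0.869870,  N(d₂) = 0.353753,  e^(−rT) = 0.721845
E₀ = V₀·N(d₁) − D·e^(−rT)·N(d₂)
   = 352.6029·0.869870 − 278.1026·0.721845·0.353753 = 235.703946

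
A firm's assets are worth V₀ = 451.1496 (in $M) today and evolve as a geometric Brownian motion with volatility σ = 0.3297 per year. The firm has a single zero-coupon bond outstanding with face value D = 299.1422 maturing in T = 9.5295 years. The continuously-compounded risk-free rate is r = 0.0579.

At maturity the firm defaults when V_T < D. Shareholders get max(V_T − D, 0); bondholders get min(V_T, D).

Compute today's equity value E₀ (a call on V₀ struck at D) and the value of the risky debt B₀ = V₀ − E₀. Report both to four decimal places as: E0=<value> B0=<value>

d₁ = [ln(V₀/D) + (r + σ²/2)T] / (σ√T)
   = [ln(451.1496/299.1422) + (0.0579 + 0.5·0.3297²)·9.5295] / (0.3297·√9.5295)
   = [0.410880 + 1.069696] / 1.017780 = 1.454711
d₂ = d₁ − σ√T = 1.454711 − 1.017780 = 0.436931
N(d₁) = 0.927125,  N(d₂) = 0.668919,  e^(−rT) = 0.575936
E₀ = V₀·N(d₁) − D·e^(−rT)·N(d₂)
   = 451.1496·0.927125 − 299.1422·0.575936·0.668919 = 303.026227
B₀ = V₀ − E₀ = 451.1496 − 303.026227 = 148.123373

E0=303.0262 B0=148.1234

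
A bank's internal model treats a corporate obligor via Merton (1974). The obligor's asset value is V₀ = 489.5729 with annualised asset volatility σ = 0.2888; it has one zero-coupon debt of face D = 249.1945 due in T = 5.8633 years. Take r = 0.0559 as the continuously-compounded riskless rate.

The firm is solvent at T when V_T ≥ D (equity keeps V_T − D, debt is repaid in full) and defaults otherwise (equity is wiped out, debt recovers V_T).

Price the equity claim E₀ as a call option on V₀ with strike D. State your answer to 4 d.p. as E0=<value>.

d₁ = [ln(V₀/D) + (r + σ²/2)T] / (σ√T)
   = [ln(489.5729/249.1945) + (0.0559 + 0.5·0.2888²)·5.8633] / (0.2888·√5.8633)
   = [0.675300 + 0.572274] / 0.699308 = 1.784013
d₂ = d₁ − σ√T = 1.784013 − 0.699308 = 1.084705
N(d₁) = 0.962789,  N(d₂) = 0.860974,  e^(−rT) = 0.720537
E₀ = V₀·N(d₁) − D·e^(−rT)·N(d₂)
   = 489.5729·0.962789 − 249.1945·0.720537·0.860974 = 316.764317

E0=316.7643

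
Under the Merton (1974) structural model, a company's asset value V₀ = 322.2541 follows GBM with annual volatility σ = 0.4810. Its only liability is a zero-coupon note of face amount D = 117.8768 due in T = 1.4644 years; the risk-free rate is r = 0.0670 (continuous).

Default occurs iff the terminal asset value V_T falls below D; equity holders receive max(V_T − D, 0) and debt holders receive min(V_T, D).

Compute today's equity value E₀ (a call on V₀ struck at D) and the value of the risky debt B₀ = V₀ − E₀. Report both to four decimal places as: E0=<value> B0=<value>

d₁ = [ln(V₀/D) + (r + σ²/2)T] / (σ√T)
   = [ln(322.2541/117.8768) + (0.0670 + 0.5·0.4810²)·1.4644] / (0.4810·√1.4644)
   = [1.005700 + 0.267517] / 0.582070 = 2.187398
d₂ = d₁ − σ√T = 2.187398 − 0.582070 = 1.605328
N(d₁) = 0.985643,  N(d₂) = 0.945789,  e^(−rT) = 0.906545
E₀ = V₀·N(d₁) − D·e^(−rT)·N(d₂)
   = 322.2541·0.985643 − 117.8768·0.906545·0.945789 = 216.559975
B₀ = V₀ − E₀ = 322.2541 − 216.559975 = 105.694125

E0=216.5600 B0=105.6941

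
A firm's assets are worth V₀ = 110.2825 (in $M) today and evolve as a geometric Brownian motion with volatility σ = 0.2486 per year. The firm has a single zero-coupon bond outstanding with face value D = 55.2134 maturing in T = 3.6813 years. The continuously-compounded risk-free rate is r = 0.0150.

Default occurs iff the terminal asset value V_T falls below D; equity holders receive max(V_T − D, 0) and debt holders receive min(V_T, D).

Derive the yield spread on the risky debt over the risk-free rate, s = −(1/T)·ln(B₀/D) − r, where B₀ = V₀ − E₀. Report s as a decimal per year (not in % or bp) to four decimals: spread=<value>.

spread=0.0047

d₁ = [ln(V₀/D) + (r + σ²/2)T] / (σ√T)
   = [ln(110.2825/55.2134) + (0.0150 + 0.5·0.2486²)·3.6813] / (0.2486·√3.6813)
   = [0.691840 + 0.168975] / 0.476982 = 1.804712
d₂ = d₁ − σ√T = 1.804712 − 0.476982 = 1.327731
N(d₁) = 0.964440,  N(d₂) = 0.907866,  e^(−rT) = 0.946277
E₀ = V₀·N(d₁) − D·e^(−rT)·N(d₂)
   = 110.2825·0.964440 − 55.2134·0.946277·0.907866 = 58.927397
B₀ = V₀ − E₀ = 110.2825 − 58.927397 = 51.355103
spread = −(1/T)·ln(B₀/D) − r = −(1/3.6813)·ln(51.355103/55.2134) − 0.0150 = 0.00467820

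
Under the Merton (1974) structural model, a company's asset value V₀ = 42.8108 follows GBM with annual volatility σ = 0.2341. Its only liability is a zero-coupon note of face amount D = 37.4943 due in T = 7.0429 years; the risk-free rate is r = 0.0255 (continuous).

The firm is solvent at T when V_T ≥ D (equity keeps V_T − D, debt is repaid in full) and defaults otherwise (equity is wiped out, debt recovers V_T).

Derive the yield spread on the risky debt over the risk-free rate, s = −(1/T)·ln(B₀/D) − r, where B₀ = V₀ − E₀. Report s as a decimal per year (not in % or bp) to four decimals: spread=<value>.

spread=0.0214

d₁ = [ln(V₀/D) + (r + σ²/2)T] / (σ√T)
   = [ln(42.8108/37.4943) + (0.0255 + 0.5·0.2341²)·7.0429] / (0.2341·√7.0429)
   = [0.132601 + 0.372579] / 0.621265 = 0.813148
d₂ = d₁ − σ√T = 0.813148 − 0.621265 = 0.191883
N(d₁) = 0.791933,  N(d₂) = 0.576083,  e^(−rT) = 0.835609
E₀ = V₀·N(d₁) − D·e^(−rT)·N(d₂)
   = 42.8108·0.791933 − 37.4943·0.835609·0.576083 = 15.854284
B₀ = V₀ − E₀ = 42.8108 − 15.854284 = 26.956516
spread = −(1/T)·ln(B₀/D) − r = −(1/7.0429)·ln(26.956516/37.4943) − 0.0255 = 0.02135057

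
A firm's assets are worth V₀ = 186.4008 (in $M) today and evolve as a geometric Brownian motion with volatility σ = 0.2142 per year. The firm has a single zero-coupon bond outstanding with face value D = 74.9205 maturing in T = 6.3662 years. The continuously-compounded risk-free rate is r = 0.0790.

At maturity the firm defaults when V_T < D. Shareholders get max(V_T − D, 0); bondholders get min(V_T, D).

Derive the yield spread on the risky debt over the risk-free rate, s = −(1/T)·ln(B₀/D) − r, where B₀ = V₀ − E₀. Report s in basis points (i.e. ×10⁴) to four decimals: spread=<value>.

spread=2.3167

d₁ = [ln(V₀/D) + (r + σ²/2)T] / (σ√T)
   = [ln(186.4008/74.9205) + (0.0790 + 0.5·0.2142²)·6.3662] / (0.2142·√6.3662)
   = [0.911472 + 0.648976] / 0.540455 = 2.887284
d₂ = d₁ − σ√T = 2.887284 − 0.540455 = 2.346829
N(d₁) = 0.998057,  N(d₂) = 0.990533,  e^(−rT) = 0.604756
E₀ = V₀·N(d₁) − D·e^(−rT)·N(d₂)
   = 186.4008·0.998057 − 74.9205·0.604756·0.990533 = 141.158934
B₀ = V₀ − E₀ = 186.4008 − 141.158934 = 45.241866
spread = −(1/T)·ln(B₀/D) − r = −(1/6.3662)·ln(45.241866/74.9205) − 0.0790 = 0.00023167
in basis points: 0.00023167 × 10⁴ = 2.3167 bp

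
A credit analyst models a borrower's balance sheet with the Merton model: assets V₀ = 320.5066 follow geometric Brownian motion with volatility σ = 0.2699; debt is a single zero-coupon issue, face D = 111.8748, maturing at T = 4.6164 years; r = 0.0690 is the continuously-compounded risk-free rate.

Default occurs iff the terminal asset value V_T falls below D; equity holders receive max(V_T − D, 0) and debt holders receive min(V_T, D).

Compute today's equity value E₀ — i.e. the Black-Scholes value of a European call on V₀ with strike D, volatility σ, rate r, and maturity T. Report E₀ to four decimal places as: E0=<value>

d₁ = [ln(V₀/D) + (r + σ²/2)T] / (σ√T)
   = [ln(320.5066/111.8748) + (0.0690 + 0.5·0.2699²)·4.6164] / (0.2699·√4.6164)
   = [1.052522 + 0.486675] / 0.579902 = 2.654237
d₂ = d₁ − σ√T = 2.654237 − 0.579902 = 2.074335
N(d₁) = 0.996026,  N(d₂) = 0.980976,  e^(−rT) = 0.727216
E₀ = V₀·N(d₁) − D·e^(−rT)·N(d₂)
   = 320.5066·0.996026 − 111.8748·0.727216·0.980976 = 239.423370

E0=239.4234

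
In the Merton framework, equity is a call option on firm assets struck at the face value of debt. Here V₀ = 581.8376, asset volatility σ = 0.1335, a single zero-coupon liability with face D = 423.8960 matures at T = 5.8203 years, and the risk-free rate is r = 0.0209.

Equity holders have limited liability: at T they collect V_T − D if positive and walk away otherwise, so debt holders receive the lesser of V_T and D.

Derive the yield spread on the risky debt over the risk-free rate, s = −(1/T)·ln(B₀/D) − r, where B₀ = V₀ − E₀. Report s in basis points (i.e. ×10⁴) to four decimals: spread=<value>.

d₁ = [ln(V₀/D) + (r + σ²/2)T] / (σ√T)
   = [ln(581.8376/423.8960) + (0.0209 + 0.5·0.1335²)·5.8203] / (0.1335·√5.8203)
   = [0.316703 + 0.173510] / 0.322073 = 1.522057
d₂ = d₁ − σ√T = 1.522057 − 0.322073 = 1.199984
N(d₁) = 0.936003,  N(d₂) = 0.884927,  e^(−rT) = 0.885463
E₀ = V₀·N(d₁) − D·e^(−rT)·N(d₂)
   = 581.8376·0.936003 − 423.8960·0.885463·0.884927 = 212.449053
B₀ = V₀ − E₀ = 581.8376 − 212.449053 = 369.388547
spread = −(1/T)·ln(B₀/D) − r = −(1/5.8203)·ln(369.388547/423.8960) − 0.0209 = 0.00274811
in basis points: 0.00274811 × 10⁴ = 27.4811 bp

spread=27.4811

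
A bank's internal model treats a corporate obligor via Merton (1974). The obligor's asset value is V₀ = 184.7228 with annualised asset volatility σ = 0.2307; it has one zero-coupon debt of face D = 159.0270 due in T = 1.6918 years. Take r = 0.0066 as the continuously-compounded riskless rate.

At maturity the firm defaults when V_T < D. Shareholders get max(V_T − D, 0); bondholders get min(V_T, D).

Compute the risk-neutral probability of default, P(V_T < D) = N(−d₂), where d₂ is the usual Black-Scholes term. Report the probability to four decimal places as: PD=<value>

PD=0.3496

d₁ = [ln(V₀/D) + (r + σ²/2)T] / (σ√T)
   = [ln(184.7228/159.0270) + (0.0066 + 0.5·0.2307²)·1.6918] / (0.2307·√1.6918)
   = [0.149782 + 0.056187] / 0.300070 = 0.686404
d₂ = d₁ − σ√T = 0.686404 − 0.300070 = 0.386335
risk-neutral PD = N(−d₂) = N(-0.386335) = 0.349624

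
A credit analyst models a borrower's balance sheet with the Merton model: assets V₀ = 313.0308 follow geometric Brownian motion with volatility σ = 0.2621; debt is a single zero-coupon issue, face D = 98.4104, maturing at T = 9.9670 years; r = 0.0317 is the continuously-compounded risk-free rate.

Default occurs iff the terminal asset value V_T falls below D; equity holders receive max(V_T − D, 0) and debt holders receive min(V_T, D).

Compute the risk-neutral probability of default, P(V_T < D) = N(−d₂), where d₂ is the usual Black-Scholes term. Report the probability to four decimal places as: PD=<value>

d₁ = [ln(V₀/D) + (r + σ²/2)T] / (σ√T)
   = [ln(313.0308/98.4104) + (0.0317 + 0.5·0.2621²)·9.9670] / (0.2621·√9.9670)
   = [1.157155 + 0.658302] / 0.827464 = 2.194001
d₂ = d₁ − σ√T = 2.194001 − 0.827464 = 1.366537
risk-neutral PD = N(−d₂) = N(-1.366537) = 0.085885

PD=0.0859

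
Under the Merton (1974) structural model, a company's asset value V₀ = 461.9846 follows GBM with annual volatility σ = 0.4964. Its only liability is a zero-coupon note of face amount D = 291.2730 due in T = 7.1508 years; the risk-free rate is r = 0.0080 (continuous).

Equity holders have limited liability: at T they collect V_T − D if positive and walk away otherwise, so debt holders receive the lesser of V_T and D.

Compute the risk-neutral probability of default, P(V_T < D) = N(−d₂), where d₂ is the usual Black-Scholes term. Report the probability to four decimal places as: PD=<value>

d₁ = [ln(V₀/D) + (r + σ²/2)T] / (σ√T)
   = [ln(461.9846/291.2730) + (0.0080 + 0.5·0.4964²)·7.1508] / (0.4964·√7.1508)
   = [0.461271 + 0.938231] / 1.327422 = 1.054300
d₂ = d₁ − σ√T = 1.054300 − 1.327422 = -0.273122
risk-neutral PD = N(−d₂) = N(0.273122) = 0.607620

PD=0.6076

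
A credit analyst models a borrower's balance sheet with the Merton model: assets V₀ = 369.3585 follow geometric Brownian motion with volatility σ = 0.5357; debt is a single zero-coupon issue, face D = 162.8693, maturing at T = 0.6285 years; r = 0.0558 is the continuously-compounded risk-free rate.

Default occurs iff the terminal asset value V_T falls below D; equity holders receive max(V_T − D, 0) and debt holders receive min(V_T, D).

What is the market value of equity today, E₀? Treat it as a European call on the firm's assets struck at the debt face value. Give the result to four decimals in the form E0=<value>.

d₁ = [ln(V₀/D) + (r + σ²/2)T] / (σ√T)
   = [ln(369.3585/162.8693) + (0.0558 + 0.5·0.5357²)·0.6285] / (0.5357·√0.6285)
   = [0.818820 + 0.125252] / 0.424692 = 2.222955
d₂ = d₁ − σ√T = 2.222955 − 0.424692 = 1.798263
N(d₁) = 0.986891,  N(d₂) = 0.963932,  e^(−rT) = 0.965538
E₀ = V₀·N(d₁) − D·e^(−rT)·N(d₂)
   = 369.3585·0.986891 − 162.8693·0.965538·0.963932 = 212.931878

E0=212.9319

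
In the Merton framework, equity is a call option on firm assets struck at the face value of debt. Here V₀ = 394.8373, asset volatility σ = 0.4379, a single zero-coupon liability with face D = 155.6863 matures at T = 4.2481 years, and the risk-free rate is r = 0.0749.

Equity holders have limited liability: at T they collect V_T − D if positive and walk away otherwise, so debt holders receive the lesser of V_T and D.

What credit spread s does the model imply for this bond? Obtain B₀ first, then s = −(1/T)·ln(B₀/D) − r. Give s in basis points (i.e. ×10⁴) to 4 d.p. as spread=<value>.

spread=144.7188

d₁ = [ln(V₀/D) + (r + σ²/2)T] / (σ√T)
   = [ln(394.8373/155.6863) + (0.0749 + 0.5·0.4379²)·4.2481] / (0.4379·√4.2481)
   = [0.930631 + 0.725483] / 0.902552 = 1.834923
d₂ = d₁ − σ√T = 1.834923 − 0.902552 = 0.932371
N(d₁) = 0.966741,  N(d₂) = 0.824428,  e^(−rT) = 0.727470
E₀ = V₀·N(d₁) − D·e^(−rT)·N(d₂)
   = 394.8373·0.966741 − 155.6863·0.727470·0.824428 = 288.333317
B₀ = V₀ − E₀ = 394.8373 − 288.333317 = 106.503983
spread = −(1/T)·ln(B₀/D) − r = −(1/4.2481)·ln(106.503983/155.6863) − 0.0749 = 0.01447188
in basis points: 0.01447188 × 10⁴ = 144.7188 bp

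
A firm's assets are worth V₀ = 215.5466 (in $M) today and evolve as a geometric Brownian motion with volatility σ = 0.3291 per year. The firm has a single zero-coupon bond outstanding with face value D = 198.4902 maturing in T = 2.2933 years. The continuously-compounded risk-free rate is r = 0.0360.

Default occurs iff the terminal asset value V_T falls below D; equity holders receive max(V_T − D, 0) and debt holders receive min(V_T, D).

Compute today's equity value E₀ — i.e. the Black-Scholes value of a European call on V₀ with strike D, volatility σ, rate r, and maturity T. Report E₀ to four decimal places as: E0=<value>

E0=57.6620

d₁ = [ln(V₀/D) + (r + σ²/2)T] / (σ√T)
   = [ln(215.5466/198.4902) + (0.0360 + 0.5·0.3291²)·2.2933] / (0.3291·√2.2933)
   = [0.082437 + 0.206749] / 0.498377 = 0.580255
d₂ = d₁ − σ√T = 0.580255 − 0.498377 = 0.081878
N(d₁) = 0.719129,  N(d₂) = 0.532628,  e^(−rT) = 0.920757
E₀ = V₀·N(d₁) − D·e^(−rT)·N(d₂)
   = 215.5466·0.719129 − 198.4902·0.920757·0.532628 = 57.661956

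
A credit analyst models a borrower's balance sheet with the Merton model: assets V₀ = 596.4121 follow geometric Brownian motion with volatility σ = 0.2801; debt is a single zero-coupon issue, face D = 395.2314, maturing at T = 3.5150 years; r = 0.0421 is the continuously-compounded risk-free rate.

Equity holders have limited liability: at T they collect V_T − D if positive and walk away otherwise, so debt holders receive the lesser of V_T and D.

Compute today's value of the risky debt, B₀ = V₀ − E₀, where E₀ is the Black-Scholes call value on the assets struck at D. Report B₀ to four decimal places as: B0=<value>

B0=323.8569

d₁ = [ln(V₀/D) + (r + σ²/2)T] / (σ√T)
   = [ln(596.4121/395.2314) + (0.0421 + 0.5·0.2801²)·3.5150] / (0.2801·√3.5150)
   = [0.411460 + 0.285868] / 0.525141 = 1.327888
d₂ = d₁ − σ√T = 1.327888 − 0.525141 = 0.802748
N(d₁) = 0.907893,  N(d₂) = 0.788940,  e^(−rT) = 0.862447
E₀ = V₀·N(d₁) − D·e^(−rT)·N(d₂)
   = 596.4121·0.907893 − 395.2314·0.862447·0.788940 = 272.555238
B₀ = V₀ − E₀ = 596.4121 − 272.555238 = 323.856862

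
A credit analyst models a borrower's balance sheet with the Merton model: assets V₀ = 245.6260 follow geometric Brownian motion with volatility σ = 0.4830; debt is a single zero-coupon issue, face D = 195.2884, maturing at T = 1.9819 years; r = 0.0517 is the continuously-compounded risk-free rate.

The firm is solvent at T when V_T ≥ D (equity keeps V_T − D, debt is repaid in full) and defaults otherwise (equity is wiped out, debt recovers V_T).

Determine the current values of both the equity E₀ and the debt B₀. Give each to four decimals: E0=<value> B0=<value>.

E0=97.0521 B0=148.5739

d₁ = [ln(V₀/D) + (r + σ²/2)T] / (σ√T)
   = [ln(245.6260/195.2884) + (0.0517 + 0.5·0.4830²)·1.9819] / (0.4830·√1.9819)
   = [0.229333 + 0.333642] / 0.679967 = 0.827944
d₂ = d₁ − σ√T = 0.827944 − 0.679967 = 0.147976
N(d₁) = 0.796149,  N(d₂) = 0.558819,  e^(−rT) = 0.902610
E₀ = V₀·N(d₁) − D·e^(−rT)·N(d₂)
   = 245.6260·0.796149 − 195.2884·0.902610·0.558819 = 97.052130
B₀ = V₀ − E₀ = 245.6260 − 97.052130 = 148.573870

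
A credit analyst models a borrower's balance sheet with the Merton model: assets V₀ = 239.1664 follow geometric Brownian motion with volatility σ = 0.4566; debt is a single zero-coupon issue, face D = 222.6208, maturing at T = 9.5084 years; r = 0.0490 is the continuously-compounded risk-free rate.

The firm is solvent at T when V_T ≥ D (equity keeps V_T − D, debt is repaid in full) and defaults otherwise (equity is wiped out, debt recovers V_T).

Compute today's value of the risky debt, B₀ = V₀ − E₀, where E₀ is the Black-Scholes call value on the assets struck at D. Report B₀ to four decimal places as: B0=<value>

d₁ = [ln(V₀/D) + (r + σ²/2)T] / (σ√T)
   = [ln(239.1664/222.6208) + (0.0490 + 0.5·0.4566²)·9.5084] / (0.4566·√9.5084)
   = [0.071690 + 1.457084] / 1.407958 = 1.085809
d₂ = d₁ − σ√T = 1.085809 − 1.407958 = -0.322148
N(d₁) = 0.861218,  N(d₂) = 0.373670,  e^(−rT) = 0.627563
E₀ = V₀·N(d₁) − D·e^(−rT)·N(d₂)
   = 239.1664·0.861218 − 222.6208·0.627563·0.373670 = 153.769585
B₀ = V₀ − E₀ = 239.1664 − 153.769585 = 85.396815

B0=85.3968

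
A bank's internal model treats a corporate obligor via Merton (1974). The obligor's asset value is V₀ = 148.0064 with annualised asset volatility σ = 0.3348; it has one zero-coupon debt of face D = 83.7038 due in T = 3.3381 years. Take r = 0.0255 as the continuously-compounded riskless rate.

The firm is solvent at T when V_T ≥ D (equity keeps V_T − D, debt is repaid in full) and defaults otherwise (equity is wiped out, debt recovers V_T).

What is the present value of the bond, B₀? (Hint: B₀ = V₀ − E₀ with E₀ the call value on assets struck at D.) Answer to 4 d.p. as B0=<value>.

d₁ = [ln(V₀/D) + (r + σ²/2)T] / (σ√T)
   = [ln(148.0064/83.7038) + (0.0255 + 0.5·0.3348²)·3.3381] / (0.3348·√3.3381)
   = [0.569971 + 0.272207] / 0.611695 = 1.376794
d₂ = d₁ − σ√T = 1.376794 − 0.611695 = 0.765099
N(d₁) = 0.915712,  N(d₂) = 0.777894,  e^(−rT) = 0.918401
E₀ = V₀·N(d₁) − D·e^(−rT)·N(d₂)
   = 148.0064·0.915712 − 83.7038·0.918401·0.777894 = 75.731739
B₀ = V₀ − E₀ = 148.0064 − 75.731739 = 72.274661

B0=72.2747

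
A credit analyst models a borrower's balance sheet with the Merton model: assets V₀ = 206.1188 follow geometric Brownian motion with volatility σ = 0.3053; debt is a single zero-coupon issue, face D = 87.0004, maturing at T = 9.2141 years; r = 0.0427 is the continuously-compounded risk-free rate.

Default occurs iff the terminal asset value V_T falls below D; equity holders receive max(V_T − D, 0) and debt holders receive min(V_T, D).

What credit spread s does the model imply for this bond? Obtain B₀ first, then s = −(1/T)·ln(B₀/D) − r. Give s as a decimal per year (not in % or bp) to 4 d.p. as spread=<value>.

spread=0.0073

d₁ = [ln(V₀/D) + (r + σ²/2)T] / (σ√T)
   = [ln(206.1188/87.0004) + (0.0427 + 0.5·0.3053²)·9.2141] / (0.3053·√9.2141)
   = [0.862540 + 0.822856] / 0.926730 = 1.818649
d₂ = d₁ − σ√T = 1.818649 − 0.926730 = 0.891919
N(d₁) = 0.965517,  N(d₂) = 0.813782,  e^(−rT) = 0.674730
E₀ = V₀·N(d₁) − D·e^(−rT)·N(d₂)
   = 206.1188·0.965517 − 87.0004·0.674730·0.813782 = 151.240840
B₀ = V₀ − E₀ = 206.1188 − 151.240840 = 54.877960
spread = −(1/T)·ln(B₀/D) − r = −(1/9.2141)·ln(54.877960/87.0004) − 0.0427 = 0.00731041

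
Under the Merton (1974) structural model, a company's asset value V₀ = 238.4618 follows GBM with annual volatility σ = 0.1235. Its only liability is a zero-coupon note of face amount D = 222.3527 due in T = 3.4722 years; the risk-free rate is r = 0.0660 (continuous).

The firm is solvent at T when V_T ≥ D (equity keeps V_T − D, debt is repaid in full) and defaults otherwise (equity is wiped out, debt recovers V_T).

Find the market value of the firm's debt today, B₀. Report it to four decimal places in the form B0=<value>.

d₁ = [ln(V₀/D) + (r + σ²/2)T] / (σ√T)
   = [ln(238.4618/222.3527) + (0.0660 + 0.5·0.1235²)·3.4722] / (0.1235·√3.4722)
   = [0.069944 + 0.255645] / 0.230128 = 1.414817
d₂ = d₁ − σ√T = 1.414817 − 0.230128 = 1.184689
N(d₁) = 0.921439,  N(d₂) = 0.881930,  e^(−rT) = 0.795197
E₀ = V₀·N(d₁) − D·e^(−rT)·N(d₂)
   = 238.4618·0.921439 − 222.3527·0.795197·0.881930 = 63.790241
B₀ = V₀ − E₀ = 238.4618 − 63.790241 = 174.671559

B0=174.6716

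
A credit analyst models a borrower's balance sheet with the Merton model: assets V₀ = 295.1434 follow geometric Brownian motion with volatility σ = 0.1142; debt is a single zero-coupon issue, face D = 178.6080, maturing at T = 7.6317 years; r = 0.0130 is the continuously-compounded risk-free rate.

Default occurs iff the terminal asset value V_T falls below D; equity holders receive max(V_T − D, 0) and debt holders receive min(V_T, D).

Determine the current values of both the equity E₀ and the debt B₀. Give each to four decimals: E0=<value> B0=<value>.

d₁ = [ln(V₀/D) + (r + σ²/2)T] / (σ√T)
   = [ln(295.1434/178.6080) + (0.0130 + 0.5·0.1142²)·7.6317] / (0.1142·√7.6317)
   = [0.502268 + 0.148977] / 0.315484 = 2.064275
d₂ = d₁ − σ√T = 2.064275 − 0.315484 = 1.748792
N(d₁) = 0.980504,  N(d₂) = 0.959836,  e^(−rT) = 0.905551
E₀ = V₀·N(d₁) − D·e^(−rT)·N(d₂)
   = 295.1434·0.980504 − 178.6080·0.905551·0.959836 = 134.146745
B₀ = V₀ − E₀ = 295.1434 − 134.146745 = 160.996655

E0=134.1467 B0=160.9967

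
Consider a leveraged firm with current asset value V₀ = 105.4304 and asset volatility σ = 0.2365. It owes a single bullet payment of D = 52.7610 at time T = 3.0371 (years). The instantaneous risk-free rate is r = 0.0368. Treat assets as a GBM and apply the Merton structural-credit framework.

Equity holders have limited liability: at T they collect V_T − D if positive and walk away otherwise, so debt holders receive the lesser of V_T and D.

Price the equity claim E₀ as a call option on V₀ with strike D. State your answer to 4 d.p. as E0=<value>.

E0=58.5253

d₁ = [ln(V₀/D) + (r + σ²/2)T] / (σ√T)
   = [ln(105.4304/52.7610) + (0.0368 + 0.5·0.2365²)·3.0371] / (0.2365·√3.0371)
   = [0.692279 + 0.196701] / 0.412155 = 2.156906
d₂ = d₁ − σ√T = 2.156906 − 0.412155 = 1.744751
N(d₁) = 0.984494,  N(d₂) = 0.959486,  e^(−rT) = 0.894254
E₀ = V₀·N(d₁) − D·e^(−rT)·N(d₂)
   = 105.4304·0.984494 − 52.7610·0.894254·0.959486 = 58.525329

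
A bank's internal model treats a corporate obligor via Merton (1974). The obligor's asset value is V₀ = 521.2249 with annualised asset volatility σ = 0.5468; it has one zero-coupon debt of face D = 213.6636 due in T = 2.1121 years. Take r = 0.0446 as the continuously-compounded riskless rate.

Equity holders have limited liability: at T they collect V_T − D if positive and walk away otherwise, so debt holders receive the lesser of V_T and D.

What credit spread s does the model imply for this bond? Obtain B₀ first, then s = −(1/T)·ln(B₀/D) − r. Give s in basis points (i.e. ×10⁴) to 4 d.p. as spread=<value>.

spread=311.0957

d₁ = [ln(V₀/D) + (r + σ²/2)T] / (σ√T)
   = [ln(521.2249/213.6636) + (0.0446 + 0.5·0.5468²)·2.1121] / (0.5468·√2.1121)
   = [0.891779 + 0.409948] / 0.794668 = 1.638077
d₂ = d₁ − σ√T = 1.638077 − 0.794668 = 0.843409
N(d₁) = 0.949297,  N(d₂) = 0.800500,  e^(−rT) = 0.910101
E₀ = V₀·N(d₁) − D·e^(−rT)·N(d₂)
   = 521.2249·0.949297 − 213.6636·0.910101·0.800500 = 339.135708
B₀ = V₀ − E₀ = 521.2249 − 339.135708 = 182.089192
spread = −(1/T)·ln(B₀/D) − r = −(1/2.1121)·ln(182.089192/213.6636) − 0.0446 = 0.03110957
in basis points: 0.03110957 × 10⁴ = 311.0957 bp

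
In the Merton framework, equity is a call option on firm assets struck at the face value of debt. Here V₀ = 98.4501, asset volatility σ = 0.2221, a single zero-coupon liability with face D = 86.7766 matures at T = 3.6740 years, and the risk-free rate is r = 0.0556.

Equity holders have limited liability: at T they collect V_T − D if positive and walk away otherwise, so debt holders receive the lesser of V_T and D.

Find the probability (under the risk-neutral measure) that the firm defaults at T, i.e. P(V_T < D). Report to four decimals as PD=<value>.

d₁ = [ln(V₀/D) + (r + σ²/2)T] / (σ√T)
   = [ln(98.4501/86.7766) + (0.0556 + 0.5·0.2221²)·3.6740] / (0.2221·√3.6740)
   = [0.126213 + 0.294891] / 0.425714 = 0.989170
d₂ = d₁ − σ√T = 0.989170 − 0.425714 = 0.563455
risk-neutral PD = N(−d₂) = N(-0.563455) = 0.286562

PD=0.2866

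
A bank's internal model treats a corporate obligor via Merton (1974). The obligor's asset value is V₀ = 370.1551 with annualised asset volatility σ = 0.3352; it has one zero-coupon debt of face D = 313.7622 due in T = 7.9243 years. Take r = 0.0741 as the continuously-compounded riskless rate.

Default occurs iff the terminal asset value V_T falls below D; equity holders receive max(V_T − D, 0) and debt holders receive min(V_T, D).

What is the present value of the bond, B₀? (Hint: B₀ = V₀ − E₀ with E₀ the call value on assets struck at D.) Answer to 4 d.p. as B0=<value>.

d₁ = [ln(V₀/D) + (r + σ²/2)T] / (σ√T)
   = [ln(370.1551/313.7622) + (0.0741 + 0.5·0.3352²)·7.9243] / (0.3352·√7.9243)
   = [0.165287 + 1.032374] / 0.943592 = 1.269256
d₂ = d₁ − σ√T = 1.269256 − 0.943592 = 0.325664
N(d₁) = 0.897825,  N(d₂) = 0.627661,  e^(−rT) = 0.555887
E₀ = V₀·N(d₁) − D·e^(−rT)·N(d₂)
   = 370.1551·0.897825 − 313.7622·0.555887·0.627661 = 222.860342
B₀ = V₀ − E₀ = 370.1551 − 222.860342 = 147.294758

B0=147.2948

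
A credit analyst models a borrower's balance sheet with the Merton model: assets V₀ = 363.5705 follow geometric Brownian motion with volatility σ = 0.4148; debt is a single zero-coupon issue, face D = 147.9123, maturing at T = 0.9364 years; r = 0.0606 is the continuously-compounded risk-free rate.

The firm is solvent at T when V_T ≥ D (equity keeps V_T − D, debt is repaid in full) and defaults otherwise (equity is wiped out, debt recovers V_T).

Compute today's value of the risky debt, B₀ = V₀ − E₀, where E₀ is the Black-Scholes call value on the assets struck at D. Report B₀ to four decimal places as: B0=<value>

d₁ = [ln(V₀/D) + (r + σ²/2)T] / (σ√T)
   = [ln(363.5705/147.9123) + (0.0606 + 0.5·0.4148²)·0.9364] / (0.4148·√0.9364)
   = [0.899354 + 0.137304] / 0.401393 = 2.582652
d₂ = d₁ − σ√T = 2.582652 − 0.401393 = 2.181259
N(d₁) = 0.995098,  N(d₂) = 0.985418,  e^(−rT) = 0.944834
E₀ = V₀·N(d₁) − D·e^(−rT)·N(d₂)
   = 363.5705·0.995098 − 147.9123·0.944834·0.985418 = 224.073495
B₀ = V₀ − E₀ = 363.5705 − 224.073495 = 139.497005

B0=139.4970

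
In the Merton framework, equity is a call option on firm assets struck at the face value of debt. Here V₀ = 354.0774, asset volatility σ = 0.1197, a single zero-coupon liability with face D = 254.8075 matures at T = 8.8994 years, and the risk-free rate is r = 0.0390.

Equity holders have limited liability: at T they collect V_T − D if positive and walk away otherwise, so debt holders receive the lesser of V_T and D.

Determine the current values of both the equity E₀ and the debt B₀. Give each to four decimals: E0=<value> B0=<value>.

d₁ = [ln(V₀/D) + (r + σ²/2)T] / (σ√T)
   = [ln(354.0774/254.8075) + (0.0390 + 0.5·0.1197²)·8.8994] / (0.1197·√8.8994)
   = [0.329007 + 0.410832] / 0.357087 = 2.071872
d₂ = d₁ − σ√T = 2.071872 − 0.357087 = 1.714785
N(d₁) = 0.980861,  N(d₂) = 0.956808,  e^(−rT) = 0.706751
E₀ = V₀·N(d₁) − D·e^(−rT)·N(d₂)
   = 354.0774·0.980861 − 254.8075·0.706751·0.956808 = 174.993637
B₀ = V₀ − E₀ = 354.0774 − 174.993637 = 179.083763

E0=174.9936 B0=179.0838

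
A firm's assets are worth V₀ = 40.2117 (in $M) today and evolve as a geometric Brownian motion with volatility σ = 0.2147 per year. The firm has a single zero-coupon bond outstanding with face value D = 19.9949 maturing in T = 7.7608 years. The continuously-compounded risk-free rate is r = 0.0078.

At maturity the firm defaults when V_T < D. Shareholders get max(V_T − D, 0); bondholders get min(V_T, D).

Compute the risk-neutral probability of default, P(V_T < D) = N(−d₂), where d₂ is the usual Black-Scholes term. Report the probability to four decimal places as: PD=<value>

d₁ = [ln(V₀/D) + (r + σ²/2)T] / (σ√T)
   = [ln(40.2117/19.9949) + (0.0078 + 0.5·0.2147²)·7.7608] / (0.2147·√7.7608)
   = [0.698681 + 0.239406] / 0.598116 = 1.568402
d₂ = d₁ − σ√T = 1.568402 − 0.598116 = 0.970287
risk-neutral PD = N(−d₂) = N(-0.970287) = 0.165952

PD=0.1660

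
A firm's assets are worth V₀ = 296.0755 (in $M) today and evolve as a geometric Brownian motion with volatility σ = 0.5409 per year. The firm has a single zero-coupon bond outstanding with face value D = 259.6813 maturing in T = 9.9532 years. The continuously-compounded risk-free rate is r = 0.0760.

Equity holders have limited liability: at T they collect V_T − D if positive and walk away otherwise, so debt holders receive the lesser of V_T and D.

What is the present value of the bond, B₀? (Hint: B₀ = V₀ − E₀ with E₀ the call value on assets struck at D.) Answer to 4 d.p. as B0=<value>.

B0=70.1499

d₁ = [ln(V₀/D) + (r + σ²/2)T] / (σ√T)
   = [ln(296.0755/259.6813) + (0.0760 + 0.5·0.5409²)·9.9532] / (0.5409·√9.9532)
   = [0.131159 + 2.212461] / 1.706469 = 1.373374
d₂ = d₁ − σ√T = 1.373374 − 1.706469 = -0.333094
N(d₁) = 0.915182,  N(d₂) = 0.369531,  e^(−rT) = 0.469333
E₀ = V₀·N(d₁) − D·e^(−rT)·N(d₂)
   = 296.0755·0.915182 − 259.6813·0.469333·0.369531 = 225.925597
B₀ = V₀ − E₀ = 296.0755 − 225.925597 = 70.149903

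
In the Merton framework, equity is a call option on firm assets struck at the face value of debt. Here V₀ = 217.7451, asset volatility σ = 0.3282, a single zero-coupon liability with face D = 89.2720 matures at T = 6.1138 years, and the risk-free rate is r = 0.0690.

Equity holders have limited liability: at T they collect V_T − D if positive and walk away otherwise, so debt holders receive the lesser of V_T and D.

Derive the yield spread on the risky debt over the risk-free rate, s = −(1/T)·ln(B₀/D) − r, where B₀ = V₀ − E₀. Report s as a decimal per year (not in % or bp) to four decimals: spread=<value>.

d₁ = [ln(V₀/D) + (r + σ²/2)T] / (σ√T)
   = [ln(217.7451/89.2720) + (0.0690 + 0.5·0.3282²)·6.1138] / (0.3282·√6.1138)
   = [0.891637 + 0.751127] / 0.811511 = 2.024329
d₂ = d₁ − σ√T = 2.024329 − 0.811511 = 1.212818
N(d₁) = 0.978532,  N(d₂) = 0.887400,  e^(−rT) = 0.655831
E₀ = V₀·N(d₁) − D·e^(−rT)·N(d₂)
   = 217.7451·0.978532 − 89.2720·0.655831·0.887400 = 161.115581
B₀ = V₀ − E₀ = 217.7451 − 161.115581 = 56.629519
spread = −(1/T)·ln(B₀/D) − r = −(1/6.1138)·ln(56.629519/89.2720) − 0.0690 = 0.00544756

spread=0.0054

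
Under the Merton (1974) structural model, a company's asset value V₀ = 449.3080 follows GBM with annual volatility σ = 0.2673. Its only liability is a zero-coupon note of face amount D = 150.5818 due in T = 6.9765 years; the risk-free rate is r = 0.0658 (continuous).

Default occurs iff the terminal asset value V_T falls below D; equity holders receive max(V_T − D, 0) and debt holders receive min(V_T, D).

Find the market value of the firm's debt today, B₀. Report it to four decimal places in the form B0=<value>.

B0=94.4686

d₁ = [ln(V₀/D) + (r + σ²/2)T] / (σ√T)
   = [ln(449.3080/150.5818) + (0.0658 + 0.5·0.2673²)·6.9765] / (0.2673·√6.9765)
   = [1.093202 + 0.708287] / 0.706021 = 2.551607
d₂ = d₁ − σ√T = 2.551607 − 0.706021 = 1.845586
N(d₁) = 0.994639,  N(d₂) = 0.967524,  e^(−rT) = 0.631881
E₀ = V₀·N(d₁) − D·e^(−rT)·N(d₂)
   = 449.3080·0.994639 − 150.5818·0.631881·0.967524 = 354.839372
B₀ = V₀ − E₀ = 449.3080 − 354.839372 = 94.468628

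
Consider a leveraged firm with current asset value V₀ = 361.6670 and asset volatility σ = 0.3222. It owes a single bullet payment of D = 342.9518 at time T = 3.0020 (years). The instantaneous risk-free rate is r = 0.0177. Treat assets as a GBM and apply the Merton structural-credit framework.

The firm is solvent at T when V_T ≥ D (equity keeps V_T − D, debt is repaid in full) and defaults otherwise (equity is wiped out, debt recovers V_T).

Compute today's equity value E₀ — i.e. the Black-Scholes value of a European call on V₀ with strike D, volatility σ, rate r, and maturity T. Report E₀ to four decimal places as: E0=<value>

d₁ = [ln(V₀/D) + (r + σ²/2)T] / (σ√T)
   = [ln(361.6670/342.9518) + (0.0177 + 0.5·0.3222²)·3.0020] / (0.3222·√3.0020)
   = [0.053134 + 0.208958] / 0.558253 = 0.469487
d₂ = d₁ − σ√T = 0.469487 − 0.558253 = -0.088766
N(d₁) = 0.680639,  N(d₂) = 0.464634,  e^(−rT) = 0.948252
E₀ = V₀·N(d₁) − D·e^(−rT)·N(d₂)
   = 361.6670·0.680639 − 342.9518·0.948252·0.464634 = 95.063618

E0=95.0636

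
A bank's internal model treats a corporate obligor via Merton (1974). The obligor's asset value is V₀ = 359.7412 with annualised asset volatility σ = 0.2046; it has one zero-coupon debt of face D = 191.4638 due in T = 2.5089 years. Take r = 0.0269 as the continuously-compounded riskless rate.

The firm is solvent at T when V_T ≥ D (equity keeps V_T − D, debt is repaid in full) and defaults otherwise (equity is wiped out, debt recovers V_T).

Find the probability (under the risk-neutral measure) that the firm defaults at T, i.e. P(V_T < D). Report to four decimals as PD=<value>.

d₁ = [ln(V₀/D) + (r + σ²/2)T] / (σ√T)
   = [ln(359.7412/191.4638) + (0.0269 + 0.5·0.2046²)·2.5089] / (0.2046·√2.5089)
   = [0.630686 + 0.120002] / 0.324076 = 2.316393
d₂ = d₁ − σ√T = 2.316393 − 0.324076 = 1.992317
risk-neutral PD = N(−d₂) = N(-1.992317) = 0.023168

PD=0.0232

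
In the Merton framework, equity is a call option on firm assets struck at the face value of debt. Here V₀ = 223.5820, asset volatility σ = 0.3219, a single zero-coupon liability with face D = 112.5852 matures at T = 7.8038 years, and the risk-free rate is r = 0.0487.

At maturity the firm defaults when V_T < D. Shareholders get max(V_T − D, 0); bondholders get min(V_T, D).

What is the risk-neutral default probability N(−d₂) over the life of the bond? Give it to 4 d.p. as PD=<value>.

PD=0.2309

d₁ = [ln(V₀/D) + (r + σ²/2)T] / (σ√T)
   = [ln(223.5820/112.5852) + (0.0487 + 0.5·0.3219²)·7.8038] / (0.3219·√7.8038)
   = [0.686068 + 0.784358] / 0.899237 = 1.635194
d₂ = d₁ − σ√T = 1.635194 − 0.899237 = 0.735957
risk-neutral PD = N(−d₂) = N(-0.735957) = 0.230878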